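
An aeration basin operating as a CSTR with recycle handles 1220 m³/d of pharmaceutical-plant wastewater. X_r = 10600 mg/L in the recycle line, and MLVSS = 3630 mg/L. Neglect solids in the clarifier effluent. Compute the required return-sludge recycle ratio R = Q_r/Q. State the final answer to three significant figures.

R ≈ 0.521

Mass balance around the secondary clarifier (neglecting effluent solids): R = X / (X_r − X) = 3630 / (10600 − 3630) = 0.5208.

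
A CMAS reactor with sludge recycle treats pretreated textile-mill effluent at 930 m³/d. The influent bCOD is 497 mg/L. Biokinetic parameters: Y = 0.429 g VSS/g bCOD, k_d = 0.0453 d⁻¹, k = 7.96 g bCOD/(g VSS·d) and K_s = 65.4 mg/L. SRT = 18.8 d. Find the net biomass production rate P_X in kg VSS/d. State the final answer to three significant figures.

From the Monod/SRT balance for a CMAS, S = K_s·(1+k_d θ_c)/[θ_c·(Y k − k_d) − 1] = 65.4 × (1 + 0.0453 × 18.8) / [18.8 × (0.429 × 7.96 − 0.0453) − 1] = 121.1 / 62.35 = 1.942 mg/L.
Correct the yield for decay: Y_obs = Y/(1 + k_d θ_c) = 0.429 / (1 + 0.0453 × 18.8) = 0.429 / 1.852 = 0.2317.
Substrate removed = Q·(S₀ − S) = 930 m³/d × (497 − 1.94) g/m³ = 4.6×10^5 g/d = 460.4 kg/d.
P_X = Y_obs · Q(S₀ − S) = 0.2317 × 460.4 = 106.7 kg VSS/d.

P_X ≈ 107 kg VSS/d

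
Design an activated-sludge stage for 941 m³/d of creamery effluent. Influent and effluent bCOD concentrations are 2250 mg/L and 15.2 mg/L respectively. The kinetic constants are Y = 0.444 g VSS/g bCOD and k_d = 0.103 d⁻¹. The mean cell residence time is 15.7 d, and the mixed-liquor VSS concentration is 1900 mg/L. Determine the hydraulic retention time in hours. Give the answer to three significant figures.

τ ≈ 75.2 h

Steady-state biomass mass balance: V·X·(1 + k_d·θ_c) = Y·Q·(S₀ − S)·θ_c, so V = 0.444 × 941 × (2250 − 15.2) × 15.7 / [1900 × (1 + 0.103 × 15.7)] = 1.47×10^7 / 4972 = 2948 m³.
HRT = V/Q = 2948 m³ / 941 m³·d⁻¹ = 3.133 d × 24 = 75.19 h.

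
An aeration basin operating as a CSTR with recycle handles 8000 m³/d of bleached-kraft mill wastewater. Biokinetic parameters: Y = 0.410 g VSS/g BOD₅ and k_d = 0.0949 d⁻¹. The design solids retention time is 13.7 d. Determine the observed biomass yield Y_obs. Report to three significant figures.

Observed yield with endogenous decay: Y_obs = Y / (1 + k_d·θ_c) = 0.410 / (1 + 0.0949 × 13.7) = 0.410 / 2.300 = 0.1783 g VSS/g BOD₅.

Y_obs ≈ 0.178 g VSS/g BOD₅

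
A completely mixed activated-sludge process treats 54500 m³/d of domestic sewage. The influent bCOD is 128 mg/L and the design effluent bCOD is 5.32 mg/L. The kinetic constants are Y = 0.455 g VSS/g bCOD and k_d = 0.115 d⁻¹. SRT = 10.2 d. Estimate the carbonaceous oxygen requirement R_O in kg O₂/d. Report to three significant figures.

Y_obs = Y / (1 + k_d θ_c) = 0.455 / (1 + 0.115 × 10.2) = 0.455 / 2.173 = 0.2094.
Mass of bCOD removed per day: Q(S₀ − S) = 54500 × 122.7 g/m³ = 6686 kg/d.
P_X = Y_obs·Q·(S₀ − S) = 0.2094 × 6686 = 1400 kg VSS/d.
R_O = Q·(S₀ − S) − 1.42·P_X = 6686 − 1.42 × 1400 = 4698 kg O₂/d.

R_O ≈ 4700 kg O₂/d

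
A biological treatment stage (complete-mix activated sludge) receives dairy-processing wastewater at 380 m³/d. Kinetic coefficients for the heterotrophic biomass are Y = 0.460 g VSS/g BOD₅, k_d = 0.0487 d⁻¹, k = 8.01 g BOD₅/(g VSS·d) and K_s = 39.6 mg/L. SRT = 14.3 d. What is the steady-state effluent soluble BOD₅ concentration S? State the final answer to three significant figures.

From the Monod/SRT balance for a CMAS, S = K_s·(1+k_d θ_c)/[θ_c·(Y k − k_d) − 1] = 39.6 × (1 + 0.0487 × 14.3) / [14.3 × (0.460 × 8.01 − 0.0487) − 1] = 67.18 / 50.99 = 1.317 mg/L.

S ≈ 1.32 mg/L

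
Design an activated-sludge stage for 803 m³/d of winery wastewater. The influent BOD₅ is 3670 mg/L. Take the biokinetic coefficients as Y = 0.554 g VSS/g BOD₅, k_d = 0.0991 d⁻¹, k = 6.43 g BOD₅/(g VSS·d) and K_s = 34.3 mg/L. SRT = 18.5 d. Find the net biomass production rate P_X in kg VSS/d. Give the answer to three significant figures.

P_X ≈ 576 kg VSS/d

For a completely mixed reactor with recycle the Lawrence–McCarty relation gives S = K_s·(1 + k_d·θ_c) / [θ_c·(Y·k − k_d) − 1] = 34.3 × (1 + 0.0991 × 18.5) / [18.5 × (0.554 × 6.43 − 0.0991) − 1] = 97.18 / 63.07 = 1.541 mg/L.
Correct the yield for decay: Y_obs = Y/(1 + k_d θ_c) = 0.554 / (1 + 0.0991 × 18.5) = 0.554 / 2.833 = 0.1955.
Mass of BOD₅ removed per day: Q(S₀ − S) = 803 × 3668 g/m³ = 2946 kg/d.
P_X = Y_obs · Q(S₀ − S) = 0.1955 × 2946 = 576.0 kg VSS/d.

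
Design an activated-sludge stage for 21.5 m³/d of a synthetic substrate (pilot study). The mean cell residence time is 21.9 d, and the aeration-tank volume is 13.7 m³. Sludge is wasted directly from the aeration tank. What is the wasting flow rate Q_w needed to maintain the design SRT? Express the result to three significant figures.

For wasting at MLVSS concentration, Q_w = V/θ_c = 13.70/21.9 = 0.6256 m³/d.

Q_w ≈ 0.626 m³/d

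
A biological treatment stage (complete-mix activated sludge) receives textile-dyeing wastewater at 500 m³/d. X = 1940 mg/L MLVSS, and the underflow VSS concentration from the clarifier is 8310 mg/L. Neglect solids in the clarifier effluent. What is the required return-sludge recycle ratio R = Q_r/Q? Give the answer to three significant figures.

R ≈ 0.305

R = Q_r/Q = X/(X_r − X) = 1940 / (8310 − 1940) = 0.3046.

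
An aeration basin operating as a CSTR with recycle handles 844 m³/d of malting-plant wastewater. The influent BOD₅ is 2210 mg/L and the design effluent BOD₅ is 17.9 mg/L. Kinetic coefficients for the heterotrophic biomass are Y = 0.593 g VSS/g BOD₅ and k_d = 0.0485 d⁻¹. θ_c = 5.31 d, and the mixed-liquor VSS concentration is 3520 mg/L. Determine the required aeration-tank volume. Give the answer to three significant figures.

Rearranging the biomass balance for a CMAS with decay, V = Y·Q·ΔS·θ_c / [X·(1+k_d θ_c)] = 0.593 × 844 × (2210 − 17.9) × 5.31 / [3520 × (1 + 0.0485 × 5.31)] = 5.83×10^6 / 4427 = 1316 m³.

V ≈ 1320 m³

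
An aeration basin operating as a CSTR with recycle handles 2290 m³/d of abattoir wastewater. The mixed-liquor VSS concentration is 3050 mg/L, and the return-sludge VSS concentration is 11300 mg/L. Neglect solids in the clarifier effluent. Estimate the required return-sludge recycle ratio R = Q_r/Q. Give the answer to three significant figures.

R = Q_r/Q = X/(X_r − X) = 3050 / (11300 − 3050) = 0.3697.

R ≈ 0.370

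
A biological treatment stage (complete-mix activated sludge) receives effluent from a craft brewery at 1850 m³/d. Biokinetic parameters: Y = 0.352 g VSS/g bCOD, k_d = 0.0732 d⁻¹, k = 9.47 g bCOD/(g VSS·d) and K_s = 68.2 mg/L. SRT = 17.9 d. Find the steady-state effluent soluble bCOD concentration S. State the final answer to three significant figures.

From the Monod/SRT balance for a CMAS, S = K_s·(1+k_d θ_c)/[θ_c·(Y k − k_d) − 1] = 68.2 × (1 + 0.0732 × 17.9) / [17.9 × (0.352 × 9.47 − 0.0732) − 1] = 157.6 / 57.36 = 2.747 mg/L.

S ≈ 2.75 mg/L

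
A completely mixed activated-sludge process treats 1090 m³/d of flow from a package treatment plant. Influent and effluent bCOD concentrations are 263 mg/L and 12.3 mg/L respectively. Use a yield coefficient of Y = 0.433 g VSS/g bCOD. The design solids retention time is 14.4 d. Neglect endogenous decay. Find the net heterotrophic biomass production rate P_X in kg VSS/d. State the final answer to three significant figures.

P_X ≈ 118 kg VSS/d

No decay correction is needed, so Y_obs = Y = 0.433.
ΔS = 263 − 12.3 = 250.7 mg/L, so the substrate removal rate is 1090 × 250.7/1000 = 273.3 kg bCOD/d.
Biomass produced: P_X = Y_obs·Q·ΔS = 0.4330 × 273.3 ≈ 118.3 kg VSS/d.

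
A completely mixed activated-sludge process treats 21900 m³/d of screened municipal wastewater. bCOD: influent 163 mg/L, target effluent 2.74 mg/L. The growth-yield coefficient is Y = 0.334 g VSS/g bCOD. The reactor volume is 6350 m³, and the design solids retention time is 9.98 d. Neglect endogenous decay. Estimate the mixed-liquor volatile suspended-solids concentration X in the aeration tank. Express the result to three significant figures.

From V·X = Y·Q·(S₀ − S)·θ_c (decay neglected): X = 0.334 × 21900 × (163 − 2.74) × 9.98 / 6350 = 1842 mg/L.

X ≈ 1840 mg/L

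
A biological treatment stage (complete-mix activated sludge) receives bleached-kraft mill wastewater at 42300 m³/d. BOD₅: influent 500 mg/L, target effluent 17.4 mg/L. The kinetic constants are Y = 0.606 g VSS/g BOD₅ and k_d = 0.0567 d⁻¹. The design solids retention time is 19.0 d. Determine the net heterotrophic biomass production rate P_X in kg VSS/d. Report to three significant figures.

P_X ≈ 5960 kg VSS/d

Observed yield with endogenous decay: Y_obs = Y / (1 + k_d·θ_c) = 0.606 / (1 + 0.0567 × 19.0) = 0.606 / 2.077 = 0.2917 g VSS/g BOD₅.
Q·(S₀ − S) = 42300 × (500 − 17.4) × 10⁻³ = 20414 kg/d removed.
So the net sludge growth is P_X = 0.2917 × 20414 = 5955 kg VSS/d.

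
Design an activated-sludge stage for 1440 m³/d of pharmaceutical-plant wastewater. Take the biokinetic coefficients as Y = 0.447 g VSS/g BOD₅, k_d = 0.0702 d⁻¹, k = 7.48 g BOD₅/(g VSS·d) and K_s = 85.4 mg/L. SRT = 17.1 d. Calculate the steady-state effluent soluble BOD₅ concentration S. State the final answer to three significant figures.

Effluent substrate depends only on kinetics and SRT: S = K_s(1 + k_d θ_c) / [θ_c(Yk − k_d) − 1] = 85.4 × (1 + 0.0702 × 17.1) / [17.1 × (0.447 × 7.48 − 0.0702) − 1] = 187.9 / 54.97 = 3.418 mg/L.

S ≈ 3.42 mg/L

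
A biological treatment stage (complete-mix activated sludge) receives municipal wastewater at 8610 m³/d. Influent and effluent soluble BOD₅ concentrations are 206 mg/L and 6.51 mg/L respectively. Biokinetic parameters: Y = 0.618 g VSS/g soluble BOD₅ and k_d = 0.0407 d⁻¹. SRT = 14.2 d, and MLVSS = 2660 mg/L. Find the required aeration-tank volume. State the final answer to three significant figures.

From the SRT design equation V = Y Q (S₀−S) θ_c / [X (1 + k_d θ_c)] = 0.618 × 8610 × (206 − 6.51) × 14.2 / [2660 × (1 + 0.0407 × 14.2)] = 1.51×10^7 / 4197 = 3591 m³.

V ≈ 3590 m³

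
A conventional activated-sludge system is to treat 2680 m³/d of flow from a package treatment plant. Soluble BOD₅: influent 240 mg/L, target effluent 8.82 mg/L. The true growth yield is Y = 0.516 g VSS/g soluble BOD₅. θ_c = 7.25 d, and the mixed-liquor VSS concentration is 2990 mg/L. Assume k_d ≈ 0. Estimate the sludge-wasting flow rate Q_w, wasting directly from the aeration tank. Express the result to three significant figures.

Biomass mass balance (decay neglected): V·X = Y·Q·(S₀ − S)·θ_c, so V = 0.516 × 2680 × (240 − 8.82) × 7.25 / 2990 = 775.2 m³.
For wasting at MLVSS concentration, Q_w = V/θ_c = 775.2/7.25 = 106.9 m³/d.

Q_w ≈ 107 m³/d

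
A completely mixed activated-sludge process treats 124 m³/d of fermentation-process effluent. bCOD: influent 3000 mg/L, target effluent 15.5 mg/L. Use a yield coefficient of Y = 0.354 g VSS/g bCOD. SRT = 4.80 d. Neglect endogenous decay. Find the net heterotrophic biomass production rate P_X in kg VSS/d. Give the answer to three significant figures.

With endogenous decay neglected, the observed yield equals the true yield: Y_obs = Y = 0.354 g VSS/g bCOD.
Q·(S₀ − S) = 124 × (3000 − 15.5) × 10⁻³ = 370.1 kg/d removed.
P_X = Y_obs · Q(S₀ − S) = 0.3540 × 370.1 = 131.0 kg VSS/d.

P_X ≈ 131 kg VSS/d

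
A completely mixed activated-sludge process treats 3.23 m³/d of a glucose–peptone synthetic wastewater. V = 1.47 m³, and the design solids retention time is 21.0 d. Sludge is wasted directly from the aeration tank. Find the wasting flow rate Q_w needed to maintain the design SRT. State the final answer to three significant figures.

For wasting at MLVSS concentration, Q_w = V/θ_c = 1.470/21.0 = 0.07000 m³/d.

Q_w ≈ 0.0700 m³/d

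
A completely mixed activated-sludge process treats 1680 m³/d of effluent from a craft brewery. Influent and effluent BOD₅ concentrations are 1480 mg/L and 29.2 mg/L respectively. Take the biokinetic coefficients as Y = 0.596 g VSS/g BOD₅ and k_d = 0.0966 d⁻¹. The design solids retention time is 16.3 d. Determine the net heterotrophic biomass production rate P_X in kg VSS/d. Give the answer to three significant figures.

Y_obs = Y / (1 + k_d θ_c) = 0.596 / (1 + 0.0966 × 16.3) = 0.596 / 2.575 = 0.2315.
Mass of BOD₅ removed per day: Q(S₀ − S) = 1680 × 1451 g/m³ = 2437 kg/d.
P_X = Y_obs · Q(S₀ − S) = 0.2315 × 2437 = 564.2 kg VSS/d.

P_X ≈ 564 kg VSS/d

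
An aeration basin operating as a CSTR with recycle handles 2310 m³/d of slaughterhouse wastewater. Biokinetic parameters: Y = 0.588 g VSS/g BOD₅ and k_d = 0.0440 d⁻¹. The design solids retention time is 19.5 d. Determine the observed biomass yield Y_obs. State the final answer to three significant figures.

Y_obs ≈ 0.316 g VSS/g BOD₅

Y_obs = Y / (1 + k_d θ_c) = 0.588 / (1 + 0.0440 × 19.5) = 0.588 / 1.858 = 0.3165.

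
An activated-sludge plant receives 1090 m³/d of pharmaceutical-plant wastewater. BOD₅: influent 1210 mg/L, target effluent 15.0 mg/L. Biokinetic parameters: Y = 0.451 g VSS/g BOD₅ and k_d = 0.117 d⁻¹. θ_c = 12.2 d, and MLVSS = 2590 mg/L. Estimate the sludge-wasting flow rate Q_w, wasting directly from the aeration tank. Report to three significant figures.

Q_w ≈ 93.4 m³/d

From the SRT design equation V = Y Q (S₀−S) θ_c / [X (1 + k_d θ_c)] = 0.451 × 1090 × (1210 − 15.0) × 12.2 / [2590 × (1 + 0.117 × 12.2)] = 7.17×10^6 / 6287 = 1140 m³.
With mixed-liquor wasting, θ_c = V/Q_w, so Q_w = V/θ_c = 1140/12.2 = 93.44 m³/d.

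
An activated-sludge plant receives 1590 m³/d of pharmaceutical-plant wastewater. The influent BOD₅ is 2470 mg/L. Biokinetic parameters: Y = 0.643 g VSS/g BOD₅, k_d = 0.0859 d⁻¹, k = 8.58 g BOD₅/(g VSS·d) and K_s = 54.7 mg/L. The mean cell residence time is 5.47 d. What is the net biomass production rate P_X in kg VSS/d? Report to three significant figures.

From the Monod/SRT balance for a CMAS, S = K_s·(1+k_d θ_c)/[θ_c·(Y k − k_d) − 1] = 54.7 × (1 + 0.0859 × 5.47) / [5.47 × (0.643 × 8.58 − 0.0859) − 1] = 80.40 / 28.71 = 2.801 mg/L.
The observed yield is Y_obs = Y/(1 + k_d·θ_c) = 0.643 / (1 + 0.0859 × 5.47) = 0.643 / 1.470 = 0.4375 g VSS per g BOD₅ removed.
Mass of BOD₅ removed per day: Q(S₀ − S) = 1590 × 2467 g/m³ = 3923 kg/d.
Biomass produced: P_X = Y_obs·Q·ΔS = 0.4375 × 3923 ≈ 1716 kg VSS/d.

P_X ≈ 1720 kg VSS/d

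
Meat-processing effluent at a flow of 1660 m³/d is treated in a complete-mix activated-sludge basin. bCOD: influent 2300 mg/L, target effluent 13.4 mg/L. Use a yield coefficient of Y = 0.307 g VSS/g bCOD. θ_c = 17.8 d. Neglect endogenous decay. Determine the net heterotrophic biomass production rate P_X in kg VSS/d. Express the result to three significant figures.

With endogenous decay neglected, the observed yield equals the true yield: Y_obs = Y = 0.307 g VSS/g bCOD.
Q·(S₀ − S) = 1660 × (2300 − 13.4) × 10⁻³ = 3796 kg/d removed.
P_X = Y_obs · Q(S₀ − S) = 0.3070 × 3796 = 1165 kg VSS/d.

P_X ≈ 1170 kg VSS/d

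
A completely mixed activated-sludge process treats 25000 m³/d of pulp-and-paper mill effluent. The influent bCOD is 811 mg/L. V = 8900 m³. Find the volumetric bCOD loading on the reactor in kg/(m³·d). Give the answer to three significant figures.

L_v ≈ 2.28 kg bCOD/(m³·d)

L_v = Q S₀ / V = 25000 × 811 × 10⁻³ / 8900 = 2.278 kg/(m³·d).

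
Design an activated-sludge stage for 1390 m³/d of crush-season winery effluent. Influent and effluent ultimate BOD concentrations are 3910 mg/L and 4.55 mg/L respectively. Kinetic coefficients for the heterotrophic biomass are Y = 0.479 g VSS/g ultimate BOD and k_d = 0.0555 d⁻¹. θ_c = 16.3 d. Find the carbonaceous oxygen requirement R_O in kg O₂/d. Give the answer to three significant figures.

R_O ≈ 3490 kg O₂/d

Y_obs = Y / (1 + k_d θ_c) = 0.479 / (1 + 0.0555 × 16.3) = 0.479 / 1.905 = 0.2515.
Q·(S₀ − S) = 1390 × (3910 − 4.55) × 10⁻³ = 5429 kg/d removed.
Biomass synthesised: P_X = Y_obs × 5429 = 1365 kg VSS/d.
R_O = Q·(S₀ − S) − 1.42·P_X = 5429 − 1.42 × 1365 = 3490 kg O₂/d.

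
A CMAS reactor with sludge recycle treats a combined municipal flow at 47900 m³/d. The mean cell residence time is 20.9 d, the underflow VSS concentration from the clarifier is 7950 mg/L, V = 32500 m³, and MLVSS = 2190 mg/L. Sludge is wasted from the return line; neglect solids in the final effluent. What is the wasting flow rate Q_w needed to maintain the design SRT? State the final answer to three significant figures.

Wasting from the return line (neglecting effluent solids): Q_w = V·X / (θ_c·X_r) = 32500 × 2190 / (20.9 × 7950) = 428.4 m³/d.

Q_w ≈ 428 m³/d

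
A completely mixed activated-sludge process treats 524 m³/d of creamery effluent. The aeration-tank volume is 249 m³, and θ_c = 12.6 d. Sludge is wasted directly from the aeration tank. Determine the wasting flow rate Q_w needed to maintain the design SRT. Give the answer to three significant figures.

Wasting from the aeration tank: Q_w = V / θ_c = 249.0 / 12.6 = 19.76 m³/d.

Q_w ≈ 19.8 m³/d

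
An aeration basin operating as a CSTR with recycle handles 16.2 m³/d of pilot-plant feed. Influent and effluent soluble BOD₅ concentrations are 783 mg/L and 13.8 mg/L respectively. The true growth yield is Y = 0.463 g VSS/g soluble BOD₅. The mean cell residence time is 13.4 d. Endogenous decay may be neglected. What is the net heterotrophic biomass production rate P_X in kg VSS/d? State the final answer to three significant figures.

No decay correction is needed, so Y_obs = Y = 0.463.
ΔS = 783 − 13.8 = 769.2 mg/L, so the substrate removal rate is 16.2 × 769.2/1000 = 12.46 kg soluble BOD₅/d.
P_X = Y_obs · Q(S₀ − S) = 0.4630 × 12.46 = 5.769 kg VSS/d.

P_X ≈ 5.77 kg VSS/d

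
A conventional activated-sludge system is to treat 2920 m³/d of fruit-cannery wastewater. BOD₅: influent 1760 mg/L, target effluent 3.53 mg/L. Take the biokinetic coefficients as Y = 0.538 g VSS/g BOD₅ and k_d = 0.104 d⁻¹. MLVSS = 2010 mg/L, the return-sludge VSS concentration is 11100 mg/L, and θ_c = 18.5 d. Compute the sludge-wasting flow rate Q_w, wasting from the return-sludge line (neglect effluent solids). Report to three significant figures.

From the SRT design equation V = Y Q (S₀−S) θ_c / [X (1 + k_d θ_c)] = 0.538 × 2920 × (1760 − 3.53) × 18.5 / [2010 × (1 + 0.104 × 18.5)] = 5.1×10^7 / 5877 = 8686 m³.
θ_c = V·X/(Q_w·X_r) when wasting from the recycle, so Q_w = V·X/(θ_c·X_r) = 8686 × 2010 / (18.5 × 11100) = 85.02 m³/d.

Q_w ≈ 85.0 m³/d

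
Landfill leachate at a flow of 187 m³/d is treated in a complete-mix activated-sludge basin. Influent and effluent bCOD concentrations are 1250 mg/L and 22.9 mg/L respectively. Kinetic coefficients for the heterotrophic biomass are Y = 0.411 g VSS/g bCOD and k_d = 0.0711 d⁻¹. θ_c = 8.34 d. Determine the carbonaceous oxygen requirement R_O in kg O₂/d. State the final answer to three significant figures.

The observed yield is Y_obs = Y/(1 + k_d·θ_c) = 0.411 / (1 + 0.0711 × 8.34) = 0.411 / 1.593 = 0.2580 g VSS per g bCOD removed.
Substrate removed = Q·(S₀ − S) = 187 m³/d × (1250 − 22.9) g/m³ = 2.29×10^5 g/d = 229.5 kg/d.
Biomass synthesised: P_X = Y_obs × 229.5 = 59.20 kg VSS/d.
R_O = Q·ΔS − 1.42 P_X = 229.5 − 84.07 = 145.4 kg O₂/d.

R_O ≈ 145 kg O₂/d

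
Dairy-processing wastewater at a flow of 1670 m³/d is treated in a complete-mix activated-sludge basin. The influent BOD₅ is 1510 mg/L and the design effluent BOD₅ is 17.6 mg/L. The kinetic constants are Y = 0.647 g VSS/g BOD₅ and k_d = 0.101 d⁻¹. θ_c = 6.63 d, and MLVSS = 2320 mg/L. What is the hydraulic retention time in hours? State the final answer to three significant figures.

τ ≈ 39.7 h

Steady-state biomass mass balance: V·X·(1 + k_d·θ_c) = Y·Q·(S₀ − S)·θ_c, so V = 0.647 × 1670 × (1510 − 17.6) × 6.63 / [2320 × (1 + 0.101 × 6.63)] = 1.07×10^7 / 3874 = 2760 m³.
τ = V/Q = 2760/1670 = 1.653 d, or 39.66 h.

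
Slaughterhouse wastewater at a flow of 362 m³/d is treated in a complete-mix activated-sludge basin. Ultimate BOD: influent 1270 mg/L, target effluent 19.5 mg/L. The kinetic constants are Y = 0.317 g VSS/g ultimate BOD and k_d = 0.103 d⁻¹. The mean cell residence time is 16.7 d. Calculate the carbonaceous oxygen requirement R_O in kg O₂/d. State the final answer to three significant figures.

R_O ≈ 378 kg O₂/d

Y_obs = Y / (1 + k_d θ_c) = 0.317 / (1 + 0.103 × 16.7) = 0.317 / 2.720 = 0.1165.
ΔS = 1270 − 19.5 = 1250 mg/L, so the substrate removal rate is 362 × 1250/1000 = 452.7 kg ultimate BOD/d.
Biomass synthesised: P_X = Y_obs × 452.7 = 52.76 kg VSS/d.
Carbonaceous O₂ demand = substrate oxidised − cell-mass equivalent = 452.7 − 1.42 × 52.76 = 377.8 kg O₂/d.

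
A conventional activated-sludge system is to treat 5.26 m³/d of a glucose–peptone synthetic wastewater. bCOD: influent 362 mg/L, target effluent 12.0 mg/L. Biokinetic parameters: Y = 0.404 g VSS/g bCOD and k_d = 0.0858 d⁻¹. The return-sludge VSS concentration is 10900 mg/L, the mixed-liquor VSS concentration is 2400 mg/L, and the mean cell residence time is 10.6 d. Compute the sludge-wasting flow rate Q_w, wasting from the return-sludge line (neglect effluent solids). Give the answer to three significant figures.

Q_w ≈ 0.0357 m³/d

Rearranging the biomass balance for a CMAS with decay, V = Y·Q·ΔS·θ_c / [X·(1+k_d θ_c)] = 0.404 × 5.26 × (362 − 12.0) × 10.6 / [2400 × (1 + 0.0858 × 10.6)] = 7.88×10^3 / 4583 = 1.720 m³.
θ_c = V·X/(Q_w·X_r) when wasting from the recycle, so Q_w = V·X/(θ_c·X_r) = 1.720 × 2400 / (10.6 × 10900) = 0.03573 m³/d.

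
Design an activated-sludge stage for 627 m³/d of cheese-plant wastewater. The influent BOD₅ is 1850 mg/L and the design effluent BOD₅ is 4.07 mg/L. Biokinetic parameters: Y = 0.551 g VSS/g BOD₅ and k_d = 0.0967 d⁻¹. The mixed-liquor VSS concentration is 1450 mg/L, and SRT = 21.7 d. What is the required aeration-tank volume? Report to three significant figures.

Steady-state biomass mass balance: V·X·(1 + k_d·θ_c) = Y·Q·(S₀ − S)·θ_c, so V = 0.551 × 627 × (1850 − 4.07) × 21.7 / [1450 × (1 + 0.0967 × 21.7)] = 1.38×10^7 / 4493 = 3080 m³.

V ≈ 3080 m³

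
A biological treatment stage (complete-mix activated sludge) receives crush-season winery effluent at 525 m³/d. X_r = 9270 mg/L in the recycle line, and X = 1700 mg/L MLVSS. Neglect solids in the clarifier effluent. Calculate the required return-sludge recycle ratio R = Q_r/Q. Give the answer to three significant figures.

R ≈ 0.225

Mass balance around the secondary clarifier (neglecting effluent solids): R = X / (X_r − X) = 1700 / (9270 − 1700) = 0.2246.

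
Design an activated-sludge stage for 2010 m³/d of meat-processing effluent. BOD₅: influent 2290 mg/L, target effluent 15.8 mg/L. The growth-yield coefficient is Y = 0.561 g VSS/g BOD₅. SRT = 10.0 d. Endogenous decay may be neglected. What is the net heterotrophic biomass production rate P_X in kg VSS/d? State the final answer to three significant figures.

Since k_d ≈ 0, Y_obs = Y = 0.561 g VSS/g BOD₅.
Q·(S₀ − S) = 2010 × (2290 − 15.8) × 10⁻³ = 4571 kg/d removed.
Biomass produced: P_X = Y_obs·Q·ΔS = 0.5610 × 4571 ≈ 2564 kg VSS/d.

P_X ≈ 2560 kg VSS/d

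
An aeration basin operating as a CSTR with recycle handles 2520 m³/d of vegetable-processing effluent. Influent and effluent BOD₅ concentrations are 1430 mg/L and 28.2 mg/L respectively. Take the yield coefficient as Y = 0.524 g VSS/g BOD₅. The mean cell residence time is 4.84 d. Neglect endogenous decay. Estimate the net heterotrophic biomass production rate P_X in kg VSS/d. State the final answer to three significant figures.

No decay correction is needed, so Y_obs = Y = 0.524.
Substrate removed = Q·(S₀ − S) = 2520 m³/d × (1430 − 28.2) g/m³ = 3.53×10^6 g/d = 3533 kg/d.
Net biomass production P_X = Y_obs × Q·(S₀ − S) = 0.5240 × 3533 = 1851 kg VSS/d.

P_X ≈ 1850 kg VSS/d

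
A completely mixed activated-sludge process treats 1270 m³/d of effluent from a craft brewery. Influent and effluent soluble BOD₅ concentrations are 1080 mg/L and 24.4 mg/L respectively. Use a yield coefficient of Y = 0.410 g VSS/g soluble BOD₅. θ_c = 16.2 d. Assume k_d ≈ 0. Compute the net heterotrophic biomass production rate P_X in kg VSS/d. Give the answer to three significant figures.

P_X ≈ 550 kg VSS/d

Since k_d ≈ 0, Y_obs = Y = 0.410 g VSS/g soluble BOD₅.
Mass of soluble BOD₅ removed per day: Q(S₀ − S) = 1270 × 1056 g/m³ = 1341 kg/d.
Net biomass production P_X = Y_obs × Q·(S₀ − S) = 0.4100 × 1341 = 549.7 kg VSS/d.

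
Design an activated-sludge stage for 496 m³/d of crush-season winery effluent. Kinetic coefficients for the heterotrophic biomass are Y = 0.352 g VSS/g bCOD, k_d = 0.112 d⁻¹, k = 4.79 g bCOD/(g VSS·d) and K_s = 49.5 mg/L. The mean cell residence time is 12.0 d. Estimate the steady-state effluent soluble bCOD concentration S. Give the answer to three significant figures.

S ≈ 6.49 mg/L

For a completely mixed reactor with recycle the Lawrence–McCarty relation gives S = K_s·(1 + k_d·θ_c) / [θ_c·(Y·k − k_d) − 1] = 49.5 × (1 + 0.112 × 12.0) / [12.0 × (0.352 × 4.79 − 0.112) − 1] = 116.0 / 17.89 = 6.486 mg/L.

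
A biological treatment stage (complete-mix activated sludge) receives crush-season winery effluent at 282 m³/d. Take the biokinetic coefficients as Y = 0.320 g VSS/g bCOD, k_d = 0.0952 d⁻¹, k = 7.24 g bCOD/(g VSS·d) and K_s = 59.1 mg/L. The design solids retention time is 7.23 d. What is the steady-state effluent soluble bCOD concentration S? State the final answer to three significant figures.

S ≈ 6.62 mg/L

From the Monod/SRT balance for a CMAS, S = K_s·(1+k_d θ_c)/[θ_c·(Y k − k_d) − 1] = 59.1 × (1 + 0.0952 × 7.23) / [7.23 × (0.320 × 7.24 − 0.0952) − 1] = 99.78 / 15.06 = 6.624 mg/L.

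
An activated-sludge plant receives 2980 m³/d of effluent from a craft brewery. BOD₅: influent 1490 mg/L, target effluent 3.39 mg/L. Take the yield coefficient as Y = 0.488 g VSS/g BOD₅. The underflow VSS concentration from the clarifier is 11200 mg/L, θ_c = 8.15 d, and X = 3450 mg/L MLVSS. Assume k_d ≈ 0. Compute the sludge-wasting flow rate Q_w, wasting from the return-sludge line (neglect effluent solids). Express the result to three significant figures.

Q_w ≈ 193 m³/d

Biomass mass balance (decay neglected): V·X = Y·Q·(S₀ − S)·θ_c, so V = 0.488 × 2980 × (1490 − 3.39) × 8.15 / 3450 = 5107 m³.
Wasting from the return line (neglecting effluent solids): Q_w = V·X / (θ_c·X_r) = 5107 × 3450 / (8.15 × 11200) = 193.0 m³/d.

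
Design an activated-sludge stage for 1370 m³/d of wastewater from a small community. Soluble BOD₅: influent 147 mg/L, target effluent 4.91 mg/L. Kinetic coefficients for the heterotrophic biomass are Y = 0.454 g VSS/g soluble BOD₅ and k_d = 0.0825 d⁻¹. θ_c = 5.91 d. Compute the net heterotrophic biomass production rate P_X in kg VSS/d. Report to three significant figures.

The observed yield is Y_obs = Y/(1 + k_d·θ_c) = 0.454 / (1 + 0.0825 × 5.91) = 0.454 / 1.488 = 0.3052 g VSS per g soluble BOD₅ removed.
Substrate removed = Q·(S₀ − S) = 1370 m³/d × (147 − 4.91) g/m³ = 1.95×10^5 g/d = 194.7 kg/d.
Biomass produced: P_X = Y_obs·Q·ΔS = 0.3052 × 194.7 ≈ 59.41 kg VSS/d.

P_X ≈ 59.4 kg VSS/d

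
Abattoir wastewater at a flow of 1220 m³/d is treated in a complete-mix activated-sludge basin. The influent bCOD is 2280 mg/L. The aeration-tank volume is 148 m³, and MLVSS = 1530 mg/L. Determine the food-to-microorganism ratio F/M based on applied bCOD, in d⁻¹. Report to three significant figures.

F/M = applied load / biomass = Q·S₀/(V·X) = 1220 × 2280 / (148.0 × 1530) = 12.28 d⁻¹.

F/M ≈ 12.3 d⁻¹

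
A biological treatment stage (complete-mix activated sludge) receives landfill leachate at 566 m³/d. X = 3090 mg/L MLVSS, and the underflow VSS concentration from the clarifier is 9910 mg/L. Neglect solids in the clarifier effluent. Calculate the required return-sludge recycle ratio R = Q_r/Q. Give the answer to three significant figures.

R ≈ 0.453

Mass balance around the secondary clarifier (neglecting effluent solids): R = X / (X_r − X) = 3090 / (9910 − 3090) = 0.4531.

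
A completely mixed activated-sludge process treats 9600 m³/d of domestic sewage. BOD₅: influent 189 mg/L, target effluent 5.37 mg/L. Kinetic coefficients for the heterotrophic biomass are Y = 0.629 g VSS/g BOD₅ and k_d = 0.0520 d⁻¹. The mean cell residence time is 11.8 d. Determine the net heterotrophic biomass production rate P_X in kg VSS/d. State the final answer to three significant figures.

P_X ≈ 687 kg VSS/d

Y_obs = Y / (1 + k_d θ_c) = 0.629 / (1 + 0.0520 × 11.8) = 0.629 / 1.614 = 0.3898.
Q·(S₀ − S) = 9600 × (189 − 5.37) × 10⁻³ = 1763 kg/d removed.
Net biomass production P_X = Y_obs × Q·(S₀ − S) = 0.3898 × 1763 = 687.2 kg VSS/d.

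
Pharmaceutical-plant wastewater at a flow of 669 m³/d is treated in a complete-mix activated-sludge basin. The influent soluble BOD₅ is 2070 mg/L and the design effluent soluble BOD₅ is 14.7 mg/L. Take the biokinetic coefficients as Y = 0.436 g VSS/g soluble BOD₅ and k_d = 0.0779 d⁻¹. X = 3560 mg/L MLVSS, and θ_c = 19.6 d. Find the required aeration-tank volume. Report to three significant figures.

From the SRT design equation V = Y Q (S₀−S) θ_c / [X (1 + k_d θ_c)] = 0.436 × 669 × (2070 − 14.7) × 19.6 / [3560 × (1 + 0.0779 × 19.6)] = 1.18×10^7 / 8996 = 1306 m³.

V ≈ 1310 m³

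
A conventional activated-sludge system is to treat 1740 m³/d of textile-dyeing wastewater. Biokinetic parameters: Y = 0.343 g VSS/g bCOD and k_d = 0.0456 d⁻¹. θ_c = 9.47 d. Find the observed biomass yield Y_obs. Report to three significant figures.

Correct the yield for decay: Y_obs = Y/(1 + k_d θ_c) = 0.343 / (1 + 0.0456 × 9.47) = 0.343 / 1.432 = 0.2396.

Y_obs ≈ 0.240 g VSS/g bCOD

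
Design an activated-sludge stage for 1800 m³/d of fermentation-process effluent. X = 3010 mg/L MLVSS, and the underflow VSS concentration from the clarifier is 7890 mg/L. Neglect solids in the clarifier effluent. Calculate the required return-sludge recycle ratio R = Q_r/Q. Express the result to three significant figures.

R = Q_r/Q = X/(X_r − X) = 3010 / (7890 − 3010) = 0.6168.

R ≈ 0.617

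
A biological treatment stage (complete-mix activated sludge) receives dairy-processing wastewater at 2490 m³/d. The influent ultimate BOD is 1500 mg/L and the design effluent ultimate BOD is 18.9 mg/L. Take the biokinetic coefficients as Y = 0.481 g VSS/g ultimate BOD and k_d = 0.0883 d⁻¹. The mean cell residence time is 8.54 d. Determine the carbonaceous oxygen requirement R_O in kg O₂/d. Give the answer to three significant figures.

R_O ≈ 2250 kg O₂/d

Observed yield with endogenous decay: Y_obs = Y / (1 + k_d·θ_c) = 0.481 / (1 + 0.0883 × 8.54) = 0.481 / 1.754 = 0.2742 g VSS/g ultimate BOD.
ΔS = 1500 − 18.9 = 1481 mg/L, so the substrate removal rate is 2490 × 1481/1000 = 3688 kg ultimate BOD/d.
Net sludge production P_X = 0.2742 × 3688 = 1011 kg VSS/d.
Carbonaceous O₂ demand = substrate oxidised − cell-mass equivalent = 3688 − 1.42 × 1011 = 2252 kg O₂/d.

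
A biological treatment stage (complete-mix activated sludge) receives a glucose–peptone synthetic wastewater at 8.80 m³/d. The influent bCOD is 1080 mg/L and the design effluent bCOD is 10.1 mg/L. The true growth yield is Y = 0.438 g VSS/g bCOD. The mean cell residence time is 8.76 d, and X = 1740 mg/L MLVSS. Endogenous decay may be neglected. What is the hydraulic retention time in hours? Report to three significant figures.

Biomass mass balance (decay neglected): V·X = Y·Q·(S₀ − S)·θ_c, so V = 0.438 × 8.80 × (1080 − 10.1) × 8.76 / 1740 = 20.76 m³.
Hydraulic retention time τ = V/Q = 20.76 / 8.80 = 2.359 d = 56.62 h.

τ ≈ 56.6 h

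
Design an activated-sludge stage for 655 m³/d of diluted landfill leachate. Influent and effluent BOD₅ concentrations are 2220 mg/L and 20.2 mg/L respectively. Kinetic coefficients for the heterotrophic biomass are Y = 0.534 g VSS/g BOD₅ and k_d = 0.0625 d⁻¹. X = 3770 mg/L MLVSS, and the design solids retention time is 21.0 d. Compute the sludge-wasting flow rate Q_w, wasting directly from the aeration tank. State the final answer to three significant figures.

Q_w ≈ 88.3 m³/d

Steady-state biomass mass balance: V·X·(1 + k_d·θ_c) = Y·Q·(S₀ − S)·θ_c, so V = 0.534 × 655 × (2220 − 20.2) × 21.0 / [3770 × (1 + 0.0625 × 21.0)] = 1.62×10^7 / 8718 = 1853 m³.
With mixed-liquor wasting, θ_c = V/Q_w, so Q_w = V/θ_c = 1853/21.0 = 88.26 m³/d.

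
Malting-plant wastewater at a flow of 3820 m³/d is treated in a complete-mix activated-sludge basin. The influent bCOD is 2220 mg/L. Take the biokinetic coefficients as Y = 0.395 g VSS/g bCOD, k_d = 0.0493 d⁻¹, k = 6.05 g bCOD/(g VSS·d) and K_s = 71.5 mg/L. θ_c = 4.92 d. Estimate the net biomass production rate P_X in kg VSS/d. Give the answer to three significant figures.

Effluent substrate depends only on kinetics and SRT: S = K_s(1 + k_d θ_c) / [θ_c(Yk − k_d) − 1] = 71.5 × (1 + 0.0493 × 4.92) / [4.92 × (0.395 × 6.05 − 0.0493) − 1] = 88.84 / 10.52 = 8.449 mg/L.
The observed yield is Y_obs = Y/(1 + k_d·θ_c) = 0.395 / (1 + 0.0493 × 4.92) = 0.395 / 1.243 = 0.3179 g VSS per g bCOD removed.
Substrate removed = Q·(S₀ − S) = 3820 m³/d × (2220 − 8.45) g/m³ = 8.45×10^6 g/d = 8448 kg/d.
Net biomass production P_X = Y_obs × Q·(S₀ − S) = 0.3179 × 8448 = 2686 kg VSS/d.

P_X ≈ 2690 kg VSS/d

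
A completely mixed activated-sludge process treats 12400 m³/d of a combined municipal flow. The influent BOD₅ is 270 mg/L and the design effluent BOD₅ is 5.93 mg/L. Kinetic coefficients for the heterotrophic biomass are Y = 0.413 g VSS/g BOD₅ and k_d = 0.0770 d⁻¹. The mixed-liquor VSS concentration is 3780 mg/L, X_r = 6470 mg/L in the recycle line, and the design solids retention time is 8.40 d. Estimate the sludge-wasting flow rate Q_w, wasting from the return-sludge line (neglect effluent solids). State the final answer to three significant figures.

Q_w ≈ 127 m³/d

Steady-state biomass mass balance: V·X·(1 + k_d·θ_c) = Y·Q·(S₀ − S)·θ_c, so V = 0.413 × 12400 × (270 − 5.93) × 8.40 / [3780 × (1 + 0.0770 × 8.40)] = 1.14×10^7 / 6225 = 1825 m³.
Wasting from the return line (neglecting effluent solids): Q_w = V·X / (θ_c·X_r) = 1825 × 3780 / (8.40 × 6470) = 126.9 m³/d.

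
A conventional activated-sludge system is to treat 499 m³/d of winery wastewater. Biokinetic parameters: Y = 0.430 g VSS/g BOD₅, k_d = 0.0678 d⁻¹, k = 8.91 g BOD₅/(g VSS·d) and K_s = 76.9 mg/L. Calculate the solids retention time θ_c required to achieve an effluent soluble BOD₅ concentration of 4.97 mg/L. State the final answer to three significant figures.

Specific growth rate at S = 4.97 mg/L: μ = YkS/(K_s+S) = 0.430·8.91·4.97/(76.9+4.97) = 0.2326 d⁻¹.
1/θ_c = 0.2326 − 0.0678 = 0.1648 d⁻¹, so θ_c = 6.069 d.

θ_c ≈ 6.07 d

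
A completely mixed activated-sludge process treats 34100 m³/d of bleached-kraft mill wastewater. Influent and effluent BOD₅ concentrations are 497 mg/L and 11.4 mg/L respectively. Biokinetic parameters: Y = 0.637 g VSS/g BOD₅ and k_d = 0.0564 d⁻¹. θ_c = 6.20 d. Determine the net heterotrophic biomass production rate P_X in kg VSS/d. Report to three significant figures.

P_X ≈ 7820 kg VSS/d

Observed yield with endogenous decay: Y_obs = Y / (1 + k_d·θ_c) = 0.637 / (1 + 0.0564 × 6.20) = 0.637 / 1.350 = 0.4720 g VSS/g BOD₅.
Mass of BOD₅ removed per day: Q(S₀ − S) = 34100 × 485.6 g/m³ = 16559 kg/d.
Net biomass production P_X = Y_obs × Q·(S₀ − S) = 0.4720 × 16559 = 7815 kg VSS/d.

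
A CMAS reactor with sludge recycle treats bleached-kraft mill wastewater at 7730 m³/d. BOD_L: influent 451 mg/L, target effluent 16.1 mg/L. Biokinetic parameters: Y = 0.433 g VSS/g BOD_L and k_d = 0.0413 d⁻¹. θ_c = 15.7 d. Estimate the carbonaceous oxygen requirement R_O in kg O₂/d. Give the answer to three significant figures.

Correct the yield for decay: Y_obs = Y/(1 + k_d θ_c) = 0.433 / (1 + 0.0413 × 15.7) = 0.433 / 1.648 = 0.2627.
ΔS = 451 − 16.1 = 434.9 mg/L, so the substrate removal rate is 7730 × 434.9/1000 = 3362 kg BOD_L/d.
P_X = Y_obs·Q·(S₀ − S) = 0.2627 × 3362 = 883.1 kg VSS/d.
Carbonaceous O₂ demand = substrate oxidised − cell-mass equivalent = 3362 − 1.42 × 883.1 = 2108 kg O₂/d.

R_O ≈ 2110 kg O₂/d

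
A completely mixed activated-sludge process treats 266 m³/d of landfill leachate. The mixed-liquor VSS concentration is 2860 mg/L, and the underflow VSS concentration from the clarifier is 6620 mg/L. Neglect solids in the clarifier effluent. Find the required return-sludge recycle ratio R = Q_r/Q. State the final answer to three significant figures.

R ≈ 0.761

Mass balance around the secondary clarifier (neglecting effluent solids): R = X / (X_r − X) = 2860 / (6620 − 2860) = 0.7606.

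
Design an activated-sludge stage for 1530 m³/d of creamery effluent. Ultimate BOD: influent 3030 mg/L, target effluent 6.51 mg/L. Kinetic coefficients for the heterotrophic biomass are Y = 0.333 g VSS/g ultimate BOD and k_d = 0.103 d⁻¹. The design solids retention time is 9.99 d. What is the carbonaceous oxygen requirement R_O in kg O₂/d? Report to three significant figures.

R_O ≈ 3550 kg O₂/d

Observed yield with endogenous decay: Y_obs = Y / (1 + k_d·θ_c) = 0.333 / (1 + 0.103 × 9.99) = 0.333 / 2.029 = 0.1641 g VSS/g ultimate BOD.
Mass of ultimate BOD removed per day: Q(S₀ − S) = 1530 × 3023 g/m³ = 4626 kg/d.
Biomass synthesised: P_X = Y_obs × 4626 = 759.2 kg VSS/d.
R_O = Q·ΔS − 1.42 P_X = 4626 − 1078 = 3548 kg O₂/d.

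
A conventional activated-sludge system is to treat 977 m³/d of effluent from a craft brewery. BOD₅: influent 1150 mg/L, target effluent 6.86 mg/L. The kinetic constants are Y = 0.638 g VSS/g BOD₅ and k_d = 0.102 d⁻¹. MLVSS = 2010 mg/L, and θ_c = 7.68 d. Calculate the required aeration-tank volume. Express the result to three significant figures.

V ≈ 1530 m³

Rearranging the biomass balance for a CMAS with decay, V = Y·Q·ΔS·θ_c / [X·(1+k_d θ_c)] = 0.638 × 977 × (1150 − 6.86) × 7.68 / [2010 × (1 + 0.102 × 7.68)] = 5.47×10^6 / 3585 = 1527 m³.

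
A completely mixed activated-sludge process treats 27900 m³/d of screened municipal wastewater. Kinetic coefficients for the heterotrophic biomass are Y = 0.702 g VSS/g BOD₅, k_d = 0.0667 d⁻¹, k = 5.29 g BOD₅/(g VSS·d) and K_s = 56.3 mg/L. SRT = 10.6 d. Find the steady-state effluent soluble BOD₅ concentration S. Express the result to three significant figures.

S ≈ 2.55 mg/L

Effluent substrate depends only on kinetics and SRT: S = K_s(1 + k_d θ_c) / [θ_c(Yk − k_d) − 1] = 56.3 × (1 + 0.0667 × 10.6) / [10.6 × (0.702 × 5.29 − 0.0667) − 1] = 96.11 / 37.66 = 2.552 mg/L.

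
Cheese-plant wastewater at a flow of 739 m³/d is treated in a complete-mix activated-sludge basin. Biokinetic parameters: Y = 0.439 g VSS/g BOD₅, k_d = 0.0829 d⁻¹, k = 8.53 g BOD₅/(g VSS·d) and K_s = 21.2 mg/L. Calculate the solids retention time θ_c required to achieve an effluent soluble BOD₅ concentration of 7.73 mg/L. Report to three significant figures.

At the target effluent, Y k S/(K_s+S) = 0.439×8.53×7.73/28.93 = 1.001 d⁻¹.
1/θ_c = 1.001 − 0.0829 = 0.9177 d⁻¹, so θ_c = 1.090 d.

θ_c ≈ 1.09 d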